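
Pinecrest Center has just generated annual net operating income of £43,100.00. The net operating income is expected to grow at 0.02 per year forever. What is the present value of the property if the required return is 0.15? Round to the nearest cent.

D₁ = D₀ × (1 + g) = £43,100.00 × 1.02 = £43,962.0000
Growing perpetuity: P = D₁ / (r − g) = £43,962.0000 / (0.15 − 0.02) = £338,169.23

£338169.23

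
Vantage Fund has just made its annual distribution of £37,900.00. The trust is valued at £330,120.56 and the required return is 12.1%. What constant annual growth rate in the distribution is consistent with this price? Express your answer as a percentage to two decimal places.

0.56%

P = D₀(1+g)/(r−g) ⇒ P(r−g) = D₀(1+g) ⇒ g(P+D₀) = P·r − D₀
g = (P·r − D₀)/(P + D₀) = (£330,120.56×0.121 − £37,900.00) / (£330,120.56 + £37,900.00) = 0.005556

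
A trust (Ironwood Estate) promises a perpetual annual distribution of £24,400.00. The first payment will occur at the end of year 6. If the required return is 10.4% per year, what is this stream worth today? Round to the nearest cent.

£143057.66

Value at end of year 5: C / r = £24,400.00 / 0.104 = £234,615.3846
Discount to today: PV = £234,615.3846 / (1 + 0.104)^5 = £234,615.3846 / 1.640006 = £143,057.66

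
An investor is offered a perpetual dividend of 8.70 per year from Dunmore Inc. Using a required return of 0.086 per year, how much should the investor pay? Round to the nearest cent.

101.16

Level perpetuity: PV = C / r = 8.70 / 0.086 = 101.16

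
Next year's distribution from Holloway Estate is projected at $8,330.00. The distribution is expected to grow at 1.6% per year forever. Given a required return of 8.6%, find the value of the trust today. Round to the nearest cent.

Growing perpetuity: P = D₁ / (r − g) = $8,330.0000 / (0.086 − 0.016) = $119,000.00

$119000.00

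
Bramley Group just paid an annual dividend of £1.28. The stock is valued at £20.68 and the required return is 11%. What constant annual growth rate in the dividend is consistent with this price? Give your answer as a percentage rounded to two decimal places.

4.53%

P = D₀(1+g)/(r−g) ⇒ P(r−g) = D₀(1+g) ⇒ g(P+D₀) = P·r − D₀
g = (P·r − D₀)/(P + D₀) = (£20.68×0.11 − £1.28) / (£20.68 + £1.28) = 0.045301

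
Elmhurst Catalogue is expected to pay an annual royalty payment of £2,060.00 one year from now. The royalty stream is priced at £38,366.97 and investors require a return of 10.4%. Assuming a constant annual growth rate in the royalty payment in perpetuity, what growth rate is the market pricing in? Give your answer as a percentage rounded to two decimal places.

5.03%

P = D₁/(r−g) ⇒ g = r − D₁/P = 0.104 − £2,060.00/£38,366.97 = 0.050308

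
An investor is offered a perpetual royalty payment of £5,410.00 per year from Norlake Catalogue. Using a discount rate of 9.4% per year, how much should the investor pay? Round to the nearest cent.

Level perpetuity: PV = C / r = £5,410.00 / 0.094 = £57,553.19

£57553.19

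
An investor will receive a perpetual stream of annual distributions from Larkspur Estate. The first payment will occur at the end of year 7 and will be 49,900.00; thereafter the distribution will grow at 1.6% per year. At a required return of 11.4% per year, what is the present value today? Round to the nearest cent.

Value at end of year 6: C₁ / (r − g) = 49,900.00 / (0.114 − 0.016) = 509,183.6735
Discount to today: PV = 509,183.6735 / (1 + 0.114)^6 = 509,183.6735 / 1.911222 = 266,417.85

266417.85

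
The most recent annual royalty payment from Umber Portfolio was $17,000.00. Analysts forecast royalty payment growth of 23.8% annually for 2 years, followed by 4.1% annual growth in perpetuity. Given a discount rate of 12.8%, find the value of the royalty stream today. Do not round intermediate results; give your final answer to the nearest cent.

D_1 = 21046.00000
D_2 = 26054.94800
Terminal value at year 2: TV = D_2×(1+g_2)/(r−g_2) = 27123.20087/0.087 = 311760.92952
P_0 = D_1/(1+r)^1 + D_2/(1+r)^2 + TV/(1+r)^2
    = 18657.80142 + 20477.26787 + 245021.10174 = 284156.17103

$284156.17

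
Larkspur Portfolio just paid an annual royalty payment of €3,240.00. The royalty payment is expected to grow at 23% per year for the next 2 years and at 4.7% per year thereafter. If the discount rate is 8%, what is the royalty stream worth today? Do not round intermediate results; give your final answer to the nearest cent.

€141226.36

D_1 = 3985.20000
D_2 = 4901.79600
Terminal value at year 2: TV = D_2×(1+g_2)/(r−g_2) = 5132.18041/0.033 = 155520.61855
P_0 = D_1/(1+r)^1 + D_2/(1+r)^2 + TV/(1+r)^2
    = 3690.00000 + 4202.50000 + 133333.86364 = 141226.36364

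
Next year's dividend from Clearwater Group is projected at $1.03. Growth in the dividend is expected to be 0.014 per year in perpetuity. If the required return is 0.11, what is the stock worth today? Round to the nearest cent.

$10.73

Growing perpetuity: P = D₁ / (r − g) = $1.0300 / (0.11 − 0.014) = $10.73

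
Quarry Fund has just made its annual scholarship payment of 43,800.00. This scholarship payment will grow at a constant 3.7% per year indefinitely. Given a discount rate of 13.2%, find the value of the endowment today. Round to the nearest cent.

478111.58

D₁ = D₀ × (1 + g) = 43,800.00 × 1.037 = 45,420.6000
Growing perpetuity: P = D₁ / (r − g) = 45,420.6000 / (0.132 − 0.037) = 478,111.58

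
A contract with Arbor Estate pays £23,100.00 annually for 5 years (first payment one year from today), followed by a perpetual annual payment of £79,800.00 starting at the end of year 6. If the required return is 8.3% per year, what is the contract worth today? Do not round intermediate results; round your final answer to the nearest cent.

PV of 5-year annuity: £23,100.00 × [1 − (1+0.083)^−5] / 0.083 = 91506.91612
Perpetuity value at year 5: £79,800.00 / 0.083 = 961445.78313
PV of perpetuity: 961445.78313 / (1+0.083)^5 = 645330.98199
Total PV = 91506.91612 + 645330.98199 = 736837.89811

£736837.90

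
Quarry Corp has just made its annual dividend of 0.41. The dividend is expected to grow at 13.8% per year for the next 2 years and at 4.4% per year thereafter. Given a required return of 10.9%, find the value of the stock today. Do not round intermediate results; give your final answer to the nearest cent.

D_1 = 0.46658
D_2 = 0.53097
Terminal value at year 2: TV = D_2×(1+g_2)/(r−g_2) = 0.55433/0.065 = 8.52816
P_0 = D_1/(1+r)^1 + D_2/(1+r)^2 + TV/(1+r)^2
    = 0.42072 + 0.43172 + 6.93414 = 7.78658

7.79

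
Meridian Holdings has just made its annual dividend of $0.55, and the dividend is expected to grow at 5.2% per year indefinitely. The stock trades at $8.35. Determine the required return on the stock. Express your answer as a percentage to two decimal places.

12.13%

D₁ = $0.55 × 1.052 = $0.5786
P = D₁/(r − g) ⇒ r = D₁/P + g = $0.5786/$8.35 + 0.052 = 0.069293 + 0.052 = 0.121293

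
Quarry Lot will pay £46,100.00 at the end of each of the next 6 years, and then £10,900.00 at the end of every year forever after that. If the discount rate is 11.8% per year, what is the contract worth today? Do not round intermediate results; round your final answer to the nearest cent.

PV of 6-year annuity: £46,100.00 × [1 − (1+0.118)^−6] / 0.118 = 190614.35807
Perpetuity value at year 6: £10,900.00 / 0.118 = 92372.88136
PV of perpetuity: 92372.88136 / (1+0.118)^6 = 47303.54290
Total PV = 190614.35807 + 47303.54290 = 237917.90097

£237917.90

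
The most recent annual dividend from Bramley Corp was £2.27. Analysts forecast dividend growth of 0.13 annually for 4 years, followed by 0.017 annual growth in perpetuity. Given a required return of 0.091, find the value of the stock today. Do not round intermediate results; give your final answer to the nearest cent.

£45.82

D_1 = 2.56510
D_2 = 2.89856
D_3 = 3.27538
D_4 = 3.70118
Terminal value at year 4: TV = D_4×(1+g_2)/(r−g_2) = 3.76410/0.074 = 50.86615
P_0 = D_1/(1+r)^1 + D_2/(1+r)^2 + D_3/(1+r)^3 + D_4/(1+r)^4 + TV/(1+r)^4
    = 2.35115 + 2.43519 + 2.52224 + 2.61241 + 35.90293 = 45.82391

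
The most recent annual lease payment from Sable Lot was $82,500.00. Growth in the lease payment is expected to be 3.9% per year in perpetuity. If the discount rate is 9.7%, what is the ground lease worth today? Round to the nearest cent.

$1477887.93

D₁ = D₀ × (1 + g) = $82,500.00 × 1.039 = $85,717.5000
Growing perpetuity: P = D₁ / (r − g) = $85,717.5000 / (0.097 − 0.039) = $1,477,887.93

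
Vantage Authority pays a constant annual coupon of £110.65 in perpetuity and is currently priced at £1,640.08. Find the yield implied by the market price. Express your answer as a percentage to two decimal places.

6.75%

P = C/r ⇒ r = C/P = £110.65/£1,640.08 = 0.067466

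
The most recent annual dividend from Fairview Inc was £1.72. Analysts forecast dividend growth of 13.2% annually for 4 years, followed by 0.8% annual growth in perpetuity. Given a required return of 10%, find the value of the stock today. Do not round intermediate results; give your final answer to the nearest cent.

D_1 = 1.94704
D_2 = 2.20405
D_3 = 2.49498
D_4 = 2.82432
Terminal value at year 4: TV = D_4×(1+g_2)/(r−g_2) = 2.84692/0.092 = 30.94474
P_0 = D_1/(1+r)^1 + D_2/(1+r)^2 + D_3/(1+r)^3 + D_4/(1+r)^4 + TV/(1+r)^4
    = 1.77004 + 1.82153 + 1.87452 + 1.92905 + 21.13567 = 28.53081

£28.53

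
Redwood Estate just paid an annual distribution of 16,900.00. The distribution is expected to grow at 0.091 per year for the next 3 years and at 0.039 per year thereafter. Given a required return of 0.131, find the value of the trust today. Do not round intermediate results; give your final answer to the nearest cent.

D_1 = 18437.90000
D_2 = 20115.74890
D_3 = 21946.28205
Terminal value at year 3: TV = D_3×(1+g_2)/(r−g_2) = 22802.18705/0.092 = 247849.85924
P_0 = D_1/(1+r)^1 + D_2/(1+r)^2 + D_3/(1+r)^3 + TV/(1+r)^3
    = 16302.29885 + 15725.73656 + 15169.56550 + 171317.15823 = 218514.75914

218514.76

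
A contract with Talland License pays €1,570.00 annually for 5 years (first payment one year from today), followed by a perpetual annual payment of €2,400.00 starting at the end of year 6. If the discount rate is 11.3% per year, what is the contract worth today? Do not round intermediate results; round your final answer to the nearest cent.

€18194.35

PV of 5-year annuity: €1,570.00 × [1 − (1+0.113)^−5] / 0.113 = 5759.03327
Perpetuity value at year 5: €2,400.00 / 0.113 = 21238.93805
PV of perpetuity: 21238.93805 / (1+0.113)^5 = 12435.32032
Total PV = 5759.03327 + 12435.32032 = 18194.35359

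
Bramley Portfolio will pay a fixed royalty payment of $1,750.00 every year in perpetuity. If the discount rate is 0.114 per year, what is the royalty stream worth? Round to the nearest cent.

Level perpetuity: PV = C / r = $1,750.00 / 0.114 = $15,350.88

$15350.88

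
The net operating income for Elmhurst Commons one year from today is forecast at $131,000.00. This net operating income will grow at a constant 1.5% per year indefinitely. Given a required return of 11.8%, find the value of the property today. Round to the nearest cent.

$1271844.66

Growing perpetuity: P = D₁ / (r − g) = $131,000.0000 / (0.118 − 0.015) = $1,271,844.66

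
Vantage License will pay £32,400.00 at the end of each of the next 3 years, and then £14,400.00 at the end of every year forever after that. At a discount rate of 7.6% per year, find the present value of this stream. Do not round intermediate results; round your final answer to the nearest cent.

PV of 3-year annuity: £32,400.00 × [1 − (1+0.076)^−3] / 0.076 = 84104.28629
Perpetuity value at year 3: £14,400.00 / 0.076 = 189473.68421
PV of perpetuity: 189473.68421 / (1+0.076)^3 = 152094.00142
Total PV = 84104.28629 + 152094.00142 = 236198.28770

£236198.29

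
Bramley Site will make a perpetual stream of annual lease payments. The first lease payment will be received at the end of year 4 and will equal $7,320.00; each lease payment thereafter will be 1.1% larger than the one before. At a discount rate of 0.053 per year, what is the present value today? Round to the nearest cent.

Value at end of year 3: C₁ / (r − g) = $7,320.00 / (0.053 − 0.011) = $174,285.7143
Discount to today: PV = $174,285.7143 / (1 + 0.053)^3 = $174,285.7143 / 1.167576 = $149,271.42

$149271.42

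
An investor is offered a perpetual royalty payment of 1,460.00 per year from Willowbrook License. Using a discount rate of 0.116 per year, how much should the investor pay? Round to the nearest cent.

Level perpetuity: PV = C / r = 1,460.00 / 0.116 = 12,586.21

12586.21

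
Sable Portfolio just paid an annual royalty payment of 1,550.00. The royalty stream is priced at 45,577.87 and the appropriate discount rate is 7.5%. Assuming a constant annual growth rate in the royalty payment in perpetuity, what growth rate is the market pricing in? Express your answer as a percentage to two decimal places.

3.96%

P = D₀(1+g)/(r−g) ⇒ P(r−g) = D₀(1+g) ⇒ g(P+D₀) = P·r − D₀
g = (P·r − D₀)/(P + D₀) = (45,577.87×0.075 − 1,550.00) / (45,577.87 + 1,550.00) = 0.039644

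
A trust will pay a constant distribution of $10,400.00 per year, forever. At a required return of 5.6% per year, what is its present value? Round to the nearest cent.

Level perpetuity: PV = C / r = $10,400.00 / 0.056 = $185,714.29

$185714.29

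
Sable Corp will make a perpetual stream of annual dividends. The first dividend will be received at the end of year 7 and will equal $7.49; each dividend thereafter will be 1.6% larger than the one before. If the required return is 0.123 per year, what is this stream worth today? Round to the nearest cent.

$34.90

Value at end of year 6: C₁ / (r − g) = $7.49 / (0.123 − 0.016) = $70.0000
Discount to today: PV = $70.0000 / (1 + 0.123)^6 = $70.0000 / 2.005758 = $34.90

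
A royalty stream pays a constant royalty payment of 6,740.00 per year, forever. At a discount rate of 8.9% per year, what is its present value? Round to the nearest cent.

Level perpetuity: PV = C / r = 6,740.00 / 0.089 = 75,730.34

75730.34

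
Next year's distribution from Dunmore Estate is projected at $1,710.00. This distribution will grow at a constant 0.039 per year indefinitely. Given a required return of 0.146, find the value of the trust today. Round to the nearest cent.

Growing perpetuity: P = D₁ / (r − g) = $1,710.0000 / (0.146 − 0.039) = $15,981.31

$15981.31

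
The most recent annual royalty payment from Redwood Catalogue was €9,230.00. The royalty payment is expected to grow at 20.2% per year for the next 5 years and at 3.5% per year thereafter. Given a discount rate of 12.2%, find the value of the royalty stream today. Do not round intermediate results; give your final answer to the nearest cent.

D_1 = 11094.46000
D_2 = 13335.54092
D_3 = 16029.32019
D_4 = 19267.24286
D_5 = 23159.22592
Terminal value at year 5: TV = D_5×(1+g_2)/(r−g_2) = 23969.79883/0.087 = 275514.92907
P_0 = D_1/(1+r)^1 + D_2/(1+r)^2 + D_3/(1+r)^3 + D_4/(1+r)^4 + D_5/(1+r)^5 + TV/(1+r)^5
    = 9888.11052 + 10593.14513 + 11348.44960 + 12157.60822 + 13024.46085 + 154946.17222 = 211957.94655

€211957.95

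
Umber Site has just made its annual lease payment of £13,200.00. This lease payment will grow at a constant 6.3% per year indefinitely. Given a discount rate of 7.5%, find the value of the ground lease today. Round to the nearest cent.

£1169300.00

D₁ = D₀ × (1 + g) = £13,200.00 × 1.063 = £14,031.6000
Growing perpetuity: P = D₁ / (r − g) = £14,031.6000 / (0.075 − 0.063) = £1,169,300.00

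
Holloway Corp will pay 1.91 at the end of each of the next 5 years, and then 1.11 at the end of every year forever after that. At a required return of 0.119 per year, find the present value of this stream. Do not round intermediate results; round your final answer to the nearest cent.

12.22

PV of 5-year annuity: 1.91 × [1 − (1+0.119)^−5] / 0.119 = 6.90221
Perpetuity value at year 5: 1.11 / 0.119 = 9.32773
PV of perpetuity: 9.32773 / (1+0.119)^5 = 5.31650
Total PV = 6.90221 + 5.31650 = 12.21871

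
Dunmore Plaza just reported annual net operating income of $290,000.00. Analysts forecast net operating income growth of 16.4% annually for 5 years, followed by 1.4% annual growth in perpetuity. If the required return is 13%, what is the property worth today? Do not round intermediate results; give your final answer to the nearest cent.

D_1 = 337560.00000
D_2 = 392919.84000
D_3 = 457358.69376
D_4 = 532365.51954
D_5 = 619673.46474
Terminal value at year 5: TV = D_5×(1+g_2)/(r−g_2) = 628348.89325/0.116 = 5416800.80385
P_0 = D_1/(1+r)^1 + D_2/(1+r)^2 + D_3/(1+r)^3 + D_4/(1+r)^4 + D_5/(1+r)^5 + TV/(1+r)^5
    = 298725.66372 + 307713.86953 + 316972.51693 + 326509.74310 + 336333.93006 + 2940022.45762 = 4526278.18096

$4526278.18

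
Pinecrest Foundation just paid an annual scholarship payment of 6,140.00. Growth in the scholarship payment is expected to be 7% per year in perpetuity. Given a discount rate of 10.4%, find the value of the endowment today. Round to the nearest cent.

D₁ = D₀ × (1 + g) = 6,140.00 × 1.07 = 6,569.8000
Growing perpetuity: P = D₁ / (r − g) = 6,569.8000 / (0.104 − 0.07) = 193,229.41

193229.41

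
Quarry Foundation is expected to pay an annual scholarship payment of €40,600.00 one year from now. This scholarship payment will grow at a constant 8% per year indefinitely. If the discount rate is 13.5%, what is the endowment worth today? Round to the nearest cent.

Growing perpetuity: P = D₁ / (r − g) = €40,600.0000 / (0.135 − 0.08) = €738,181.82

€738181.82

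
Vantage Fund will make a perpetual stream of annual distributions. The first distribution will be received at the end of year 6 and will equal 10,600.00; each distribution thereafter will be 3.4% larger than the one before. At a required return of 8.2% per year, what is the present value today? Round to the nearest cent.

Value at end of year 5: C₁ / (r − g) = 10,600.00 / (0.082 − 0.034) = 220,833.3333
Discount to today: PV = 220,833.3333 / (1 + 0.082)^5 = 220,833.3333 / 1.482983 = 148,911.53

148911.53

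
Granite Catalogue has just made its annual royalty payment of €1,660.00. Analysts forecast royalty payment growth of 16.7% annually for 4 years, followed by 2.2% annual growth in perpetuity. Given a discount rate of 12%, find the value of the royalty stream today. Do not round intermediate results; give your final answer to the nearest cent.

€27771.82

D_1 = 1937.22000
D_2 = 2260.73574
D_3 = 2638.27861
D_4 = 3078.87114
Terminal value at year 4: TV = D_4×(1+g_2)/(r−g_2) = 3146.60630/0.098 = 32108.22756
P_0 = D_1/(1+r)^1 + D_2/(1+r)^2 + D_3/(1+r)^3 + D_4/(1+r)^4 + TV/(1+r)^4
    = 1729.66071 + 1802.24469 + 1877.87460 + 1956.67827 + 20405.35908 = 27771.81736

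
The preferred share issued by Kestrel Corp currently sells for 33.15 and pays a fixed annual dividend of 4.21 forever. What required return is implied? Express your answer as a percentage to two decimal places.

12.70%

P = C/r ⇒ r = C/P = 4.21/33.15 = 0.126998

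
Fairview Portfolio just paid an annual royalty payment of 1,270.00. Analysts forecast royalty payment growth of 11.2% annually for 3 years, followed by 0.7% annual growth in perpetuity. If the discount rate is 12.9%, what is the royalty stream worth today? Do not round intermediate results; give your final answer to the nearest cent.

13712.68

D_1 = 1412.24000
D_2 = 1570.41088
D_3 = 1746.29690
Terminal value at year 3: TV = D_3×(1+g_2)/(r−g_2) = 1758.52098/0.122 = 14414.10637
P_0 = D_1/(1+r)^1 + D_2/(1+r)^2 + D_3/(1+r)^3 + TV/(1+r)^3
    = 1250.87688 + 1232.04171 + 1213.49015 + 10016.26709 = 13712.67584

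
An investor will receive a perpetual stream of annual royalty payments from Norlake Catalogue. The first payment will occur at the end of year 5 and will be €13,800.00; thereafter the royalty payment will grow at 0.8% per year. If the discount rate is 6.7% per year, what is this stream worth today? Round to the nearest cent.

Value at end of year 4: C₁ / (r − g) = €13,800.00 / (0.067 − 0.008) = €233,898.3051
Discount to today: PV = €233,898.3051 / (1 + 0.067)^4 = €233,898.3051 / 1.296157 = €180,455.20

€180455.20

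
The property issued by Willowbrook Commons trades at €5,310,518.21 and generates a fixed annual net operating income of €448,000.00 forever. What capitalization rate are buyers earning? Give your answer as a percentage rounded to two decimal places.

8.44%

P = C/r ⇒ r = C/P = €448,000.00/€5,310,518.21 = 0.084361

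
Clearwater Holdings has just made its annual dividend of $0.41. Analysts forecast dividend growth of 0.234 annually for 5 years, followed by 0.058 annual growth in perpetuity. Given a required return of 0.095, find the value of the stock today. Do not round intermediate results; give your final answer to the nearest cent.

D_1 = 0.50594
D_2 = 0.62433
D_3 = 0.77042
D_4 = 0.95070
D_5 = 1.17317
Terminal value at year 5: TV = D_5×(1+g_2)/(r−g_2) = 1.24121/0.037 = 33.54622
P_0 = D_1/(1+r)^1 + D_2/(1+r)^2 + D_3/(1+r)^3 + D_4/(1+r)^4 + D_5/(1+r)^5 + TV/(1+r)^5
    = 0.46205 + 0.52070 + 0.58680 + 0.66128 + 0.74523 + 21.30949 = 24.28554

$24.29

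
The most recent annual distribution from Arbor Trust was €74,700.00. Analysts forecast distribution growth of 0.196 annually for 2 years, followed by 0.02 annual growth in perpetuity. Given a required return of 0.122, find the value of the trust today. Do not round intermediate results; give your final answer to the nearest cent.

D_1 = 89341.20000
D_2 = 106852.07520
Terminal value at year 2: TV = D_2×(1+g_2)/(r−g_2) = 108989.11670/0.102 = 1068520.75200
P_0 = D_1/(1+r)^1 + D_2/(1+r)^2 + TV/(1+r)^2
    = 79626.73797 + 84878.41231 + 848784.12308 = 1013289.27336

€1013289.27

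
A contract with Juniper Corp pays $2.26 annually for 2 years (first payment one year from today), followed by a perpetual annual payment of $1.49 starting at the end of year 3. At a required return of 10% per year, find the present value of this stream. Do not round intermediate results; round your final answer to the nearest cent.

PV of 2-year annuity: $2.26 × [1 − (1+0.1)^−2] / 0.1 = 3.92231
Perpetuity value at year 2: $1.49 / 0.1 = 14.90000
PV of perpetuity: 14.90000 / (1+0.1)^2 = 12.31405
Total PV = 3.92231 + 12.31405 = 16.23636

$16.24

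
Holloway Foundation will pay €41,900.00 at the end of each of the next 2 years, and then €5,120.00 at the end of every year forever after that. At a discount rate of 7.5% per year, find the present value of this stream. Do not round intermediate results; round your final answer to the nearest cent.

€134307.55

PV of 2-year annuity: €41,900.00 × [1 − (1+0.075)^−2] / 0.075 = 75234.18064
Perpetuity value at year 2: €5,120.00 / 0.075 = 68266.66667
PV of perpetuity: 68266.66667 / (1+0.075)^2 = 59073.37299
Total PV = 75234.18064 + 59073.37299 = 134307.55363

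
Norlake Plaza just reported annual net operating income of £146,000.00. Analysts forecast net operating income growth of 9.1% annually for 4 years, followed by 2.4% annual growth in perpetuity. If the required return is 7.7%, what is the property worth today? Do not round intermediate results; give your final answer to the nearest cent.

D_1 = 159286.00000
D_2 = 173781.02600
D_3 = 189595.09937
D_4 = 206848.25341
Terminal value at year 4: TV = D_4×(1+g_2)/(r−g_2) = 211812.61149/0.053 = 3996464.36774
P_0 = D_1/(1+r)^1 + D_2/(1+r)^2 + D_3/(1+r)^3 + D_4/(1+r)^4 + TV/(1+r)^4
    = 147897.86444 + 149820.39935 + 151767.92543 + 153740.76755 + 2970387.65979 = 3573614.61657

£3573614.62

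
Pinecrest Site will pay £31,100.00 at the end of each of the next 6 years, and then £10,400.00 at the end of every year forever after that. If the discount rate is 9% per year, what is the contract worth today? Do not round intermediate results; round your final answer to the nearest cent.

£208414.07

PV of 6-year annuity: £31,100.00 × [1 − (1+0.09)^−6] / 0.09 = 139512.06816
Perpetuity value at year 6: £10,400.00 / 0.09 = 115555.55556
PV of perpetuity: 115555.55556 / (1+0.09)^6 = 68902.00222
Total PV = 139512.06816 + 68902.00222 = 208414.07037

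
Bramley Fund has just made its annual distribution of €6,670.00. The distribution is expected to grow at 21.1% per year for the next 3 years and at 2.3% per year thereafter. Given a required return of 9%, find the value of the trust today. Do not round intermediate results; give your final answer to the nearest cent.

€164452.92

D_1 = 8077.37000
D_2 = 9781.69507
D_3 = 11845.63273
Terminal value at year 3: TV = D_3×(1+g_2)/(r−g_2) = 12118.08228/0.067 = 180866.89974
P_0 = D_1/(1+r)^1 + D_2/(1+r)^2 + D_3/(1+r)^3 + TV/(1+r)^3
    = 7410.43119 + 8233.05704 + 9147.00190 + 139662.43207 = 164452.92221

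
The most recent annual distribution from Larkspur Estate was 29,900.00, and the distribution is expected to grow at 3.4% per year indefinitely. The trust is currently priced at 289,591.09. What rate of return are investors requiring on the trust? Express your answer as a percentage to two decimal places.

14.08%

D₁ = 29,900.00 × 1.034 = 30,916.6000
P = D₁/(r − g) ⇒ r = D₁/P + g = 30,916.6000/289,591.09 + 0.034 = 0.106760 + 0.034 = 0.140760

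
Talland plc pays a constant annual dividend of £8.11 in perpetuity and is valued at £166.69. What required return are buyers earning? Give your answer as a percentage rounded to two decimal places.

4.87%

P = C/r ⇒ r = C/P = £8.11/£166.69 = 0.048653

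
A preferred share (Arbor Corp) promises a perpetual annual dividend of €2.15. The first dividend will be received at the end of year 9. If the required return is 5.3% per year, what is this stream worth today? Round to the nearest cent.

€26.84

Value at end of year 8: C / r = €2.15 / 0.053 = €40.5660
Discount to today: PV = €40.5660 / (1 + 0.053)^8 = €40.5660 / 1.511565 = €26.84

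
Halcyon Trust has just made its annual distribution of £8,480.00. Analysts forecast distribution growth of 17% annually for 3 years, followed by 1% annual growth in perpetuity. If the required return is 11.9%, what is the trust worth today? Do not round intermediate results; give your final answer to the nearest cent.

D_1 = 9921.60000
D_2 = 11608.27200
D_3 = 13581.67824
Terminal value at year 3: TV = D_3×(1+g_2)/(r−g_2) = 13717.49502/0.109 = 125848.57819
P_0 = D_1/(1+r)^1 + D_2/(1+r)^2 + D_3/(1+r)^3 + TV/(1+r)^3
    = 8866.48794 + 9270.59060 + 9693.11082 + 89816.89841 = 117647.08776

£117647.09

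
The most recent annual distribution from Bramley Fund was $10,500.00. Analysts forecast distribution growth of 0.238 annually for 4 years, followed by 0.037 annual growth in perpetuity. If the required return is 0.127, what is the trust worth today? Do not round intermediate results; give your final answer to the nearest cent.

D_1 = 12999.00000
D_2 = 16092.76200
D_3 = 19922.83936
D_4 = 24664.47512
Terminal value at year 4: TV = D_4×(1+g_2)/(r−g_2) = 25577.06070/0.09 = 284189.56336
P_0 = D_1/(1+r)^1 + D_2/(1+r)^2 + D_3/(1+r)^3 + D_4/(1+r)^4 + TV/(1+r)^4
    = 11534.16149 + 12670.17917 + 13918.08502 + 15288.89907 + 176162.09260 = 229573.41735

$229573.42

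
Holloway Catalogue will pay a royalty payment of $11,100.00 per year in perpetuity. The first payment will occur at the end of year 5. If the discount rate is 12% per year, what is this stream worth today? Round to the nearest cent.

Value at end of year 4: C / r = $11,100.00 / 0.12 = $92,500.0000
Discount to today: PV = $92,500.0000 / (1 + 0.12)^4 = $92,500.0000 / 1.573519 = $58,785.42

$58785.42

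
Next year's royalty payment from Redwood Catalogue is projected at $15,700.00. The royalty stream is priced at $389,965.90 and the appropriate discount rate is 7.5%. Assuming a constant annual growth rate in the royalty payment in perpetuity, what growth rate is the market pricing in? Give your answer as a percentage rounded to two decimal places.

P = D₁/(r−g) ⇒ g = r − D₁/P = 0.075 − $15,700.00/$389,965.90 = 0.034740

3.47%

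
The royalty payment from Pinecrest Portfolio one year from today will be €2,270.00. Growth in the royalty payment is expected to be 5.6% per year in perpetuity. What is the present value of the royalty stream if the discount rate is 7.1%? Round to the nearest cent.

€151333.33

Growing perpetuity: P = D₁ / (r − g) = €2,270.0000 / (0.071 − 0.056) = €151,333.33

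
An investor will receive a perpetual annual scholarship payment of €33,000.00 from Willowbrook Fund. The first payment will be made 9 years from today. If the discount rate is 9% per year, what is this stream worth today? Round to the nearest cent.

Value at end of year 8: C / r = €33,000.00 / 0.09 = €366,666.6667
Discount to today: PV = €366,666.6667 / (1 + 0.09)^8 = €366,666.6667 / 1.992563 = €184,017.64

€184017.64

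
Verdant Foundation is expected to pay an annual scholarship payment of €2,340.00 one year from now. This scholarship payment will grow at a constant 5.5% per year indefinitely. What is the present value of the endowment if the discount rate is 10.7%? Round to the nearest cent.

€45000.00

Growing perpetuity: P = D₁ / (r − g) = €2,340.0000 / (0.107 − 0.055) = €45,000.00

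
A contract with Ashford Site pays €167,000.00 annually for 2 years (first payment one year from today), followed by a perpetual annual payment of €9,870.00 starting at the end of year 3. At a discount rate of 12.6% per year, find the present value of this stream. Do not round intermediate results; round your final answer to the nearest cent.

PV of 2-year annuity: €167,000.00 × [1 − (1+0.126)^−2] / 0.126 = 280028.96182
Perpetuity value at year 2: €9,870.00 / 0.126 = 78333.33333
PV of perpetuity: 78333.33333 / (1+0.126)^2 = 61783.11864
Total PV = 280028.96182 + 61783.11864 = 341812.08047

€341812.08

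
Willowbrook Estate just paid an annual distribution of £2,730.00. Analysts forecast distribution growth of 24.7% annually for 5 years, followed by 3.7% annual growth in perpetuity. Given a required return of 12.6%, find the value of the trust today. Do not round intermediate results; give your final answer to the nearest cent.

D_1 = 3404.31000
D_2 = 4245.17457
D_3 = 5293.73269
D_4 = 6601.28466
D_5 = 8231.80197
Terminal value at year 5: TV = D_5×(1+g_2)/(r−g_2) = 8536.37865/0.089 = 95914.36683
P_0 = D_1/(1+r)^1 + D_2/(1+r)^2 + D_3/(1+r)^3 + D_4/(1+r)^4 + D_5/(1+r)^5 + TV/(1+r)^5
    = 3023.36590 + 3348.25690 + 3708.06071 + 4106.52905 + 4547.81680 + 52989.73060 = 71723.75996

£71723.76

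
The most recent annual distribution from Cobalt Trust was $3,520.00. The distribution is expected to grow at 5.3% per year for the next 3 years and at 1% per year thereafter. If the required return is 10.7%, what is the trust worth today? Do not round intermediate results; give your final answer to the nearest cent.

D_1 = 3706.56000
D_2 = 3903.00768
D_3 = 4109.86709
Terminal value at year 3: TV = D_3×(1+g_2)/(r−g_2) = 4150.96576/0.097 = 42793.46142
P_0 = D_1/(1+r)^1 + D_2/(1+r)^2 + D_3/(1+r)^3 + TV/(1+r)^3
    = 3348.29268 + 3184.96133 + 3029.59737 + 31545.29215 = 41108.14353

$41108.14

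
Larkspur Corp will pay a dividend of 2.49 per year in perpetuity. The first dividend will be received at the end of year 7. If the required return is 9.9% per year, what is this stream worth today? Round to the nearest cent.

14.28

Value at end of year 6: C / r = 2.49 / 0.099 = 25.1515
Discount to today: PV = 25.1515 / (1 + 0.099)^6 = 25.1515 / 1.761920 = 14.28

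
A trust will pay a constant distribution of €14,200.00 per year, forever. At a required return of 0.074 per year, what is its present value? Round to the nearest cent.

€191891.89

Level perpetuity: PV = C / r = €14,200.00 / 0.074 = €191,891.89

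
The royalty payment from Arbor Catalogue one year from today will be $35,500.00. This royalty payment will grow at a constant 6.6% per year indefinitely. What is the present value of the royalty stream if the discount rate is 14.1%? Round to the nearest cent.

Growing perpetuity: P = D₁ / (r − g) = $35,500.0000 / (0.141 − 0.066) = $473,333.33

$473333.33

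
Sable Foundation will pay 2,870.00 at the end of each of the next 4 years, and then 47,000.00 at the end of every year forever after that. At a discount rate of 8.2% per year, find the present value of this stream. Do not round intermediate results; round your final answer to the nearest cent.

427654.91

PV of 4-year annuity: 2,870.00 × [1 − (1+0.082)^−4] / 0.082 = 9463.63947
Perpetuity value at year 4: 47,000.00 / 0.082 = 573170.73171
PV of perpetuity: 573170.73171 / (1+0.082)^4 = 418191.27006
Total PV = 9463.63947 + 418191.27006 = 427654.90952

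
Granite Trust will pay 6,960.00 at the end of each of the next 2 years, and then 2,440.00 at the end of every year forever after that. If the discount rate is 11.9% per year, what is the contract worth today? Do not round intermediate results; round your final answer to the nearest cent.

PV of 2-year annuity: 6,960.00 × [1 − (1+0.119)^−2] / 0.119 = 11778.22980
Perpetuity value at year 2: 2,440.00 / 0.119 = 20504.20168
PV of perpetuity: 20504.20168 / (1+0.119)^2 = 16375.05215
Total PV = 11778.22980 + 16375.05215 = 28153.28195

28153.28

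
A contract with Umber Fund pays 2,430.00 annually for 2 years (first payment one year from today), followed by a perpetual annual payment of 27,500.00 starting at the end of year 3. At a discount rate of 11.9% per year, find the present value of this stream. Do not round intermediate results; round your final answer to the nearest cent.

PV of 2-year annuity: 2,430.00 × [1 − (1+0.119)^−2] / 0.119 = 4112.22678
Perpetuity value at year 2: 27,500.00 / 0.119 = 231092.43697
PV of perpetuity: 231092.43697 / (1+0.119)^2 = 184554.89108
Total PV = 4112.22678 + 184554.89108 = 188667.11787

188667.12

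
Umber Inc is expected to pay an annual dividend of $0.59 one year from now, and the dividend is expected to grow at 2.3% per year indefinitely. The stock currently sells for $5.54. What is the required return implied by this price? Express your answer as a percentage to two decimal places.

P = D₁/(r − g) ⇒ r = D₁/P + g = $0.5900/$5.54 + 0.023 = 0.106498 + 0.023 = 0.129498

12.95%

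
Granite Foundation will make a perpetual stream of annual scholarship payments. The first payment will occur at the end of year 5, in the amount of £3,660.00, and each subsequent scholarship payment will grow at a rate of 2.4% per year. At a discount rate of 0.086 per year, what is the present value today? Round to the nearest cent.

Value at end of year 4: C₁ / (r − g) = £3,660.00 / (0.086 − 0.024) = £59,032.2581
Discount to today: PV = £59,032.2581 / (1 + 0.086)^4 = £59,032.2581 / 1.390975 = £42,439.48

£42439.48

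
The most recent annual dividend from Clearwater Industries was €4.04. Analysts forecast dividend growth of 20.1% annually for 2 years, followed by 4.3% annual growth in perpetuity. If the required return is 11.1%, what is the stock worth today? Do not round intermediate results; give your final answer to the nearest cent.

€81.50

D_1 = 4.85204
D_2 = 5.82730
Terminal value at year 2: TV = D_2×(1+g_2)/(r−g_2) = 6.07787/0.068 = 89.38050
P_0 = D_1/(1+r)^1 + D_2/(1+r)^2 + TV/(1+r)^2
    = 4.36727 + 4.72106 + 72.41269 = 81.50102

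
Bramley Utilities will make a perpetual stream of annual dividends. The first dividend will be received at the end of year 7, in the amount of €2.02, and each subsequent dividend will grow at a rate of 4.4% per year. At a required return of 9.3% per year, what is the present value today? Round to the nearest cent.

€24.18

Value at end of year 6: C₁ / (r − g) = €2.02 / (0.093 − 0.044) = €41.2245
Discount to today: PV = €41.2245 / (1 + 0.093)^6 = €41.2245 / 1.704987 = €24.18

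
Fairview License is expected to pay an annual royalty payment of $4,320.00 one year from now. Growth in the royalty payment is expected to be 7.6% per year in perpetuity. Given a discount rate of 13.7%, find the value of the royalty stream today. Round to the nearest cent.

Growing perpetuity: P = D₁ / (r − g) = $4,320.0000 / (0.137 − 0.076) = $70,819.67

$70819.67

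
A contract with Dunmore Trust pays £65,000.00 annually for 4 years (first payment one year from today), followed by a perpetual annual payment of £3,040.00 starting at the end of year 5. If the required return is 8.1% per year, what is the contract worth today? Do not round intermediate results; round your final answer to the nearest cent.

£242294.28

PV of 4-year annuity: £65,000.00 × [1 − (1+0.081)^−4] / 0.081 = 214809.90551
Perpetuity value at year 4: £3,040.00 / 0.081 = 37530.86420
PV of perpetuity: 37530.86420 / (1+0.081)^4 = 27484.37016
Total PV = 214809.90551 + 27484.37016 = 242294.27567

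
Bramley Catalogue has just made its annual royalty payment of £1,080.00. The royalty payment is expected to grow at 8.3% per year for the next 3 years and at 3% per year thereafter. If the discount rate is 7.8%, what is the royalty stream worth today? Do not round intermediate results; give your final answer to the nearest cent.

£26769.12

D_1 = 1169.64000
D_2 = 1266.72012
D_3 = 1371.85789
Terminal value at year 3: TV = D_3×(1+g_2)/(r−g_2) = 1413.01363/0.048 = 29437.78389
P_0 = D_1/(1+r)^1 + D_2/(1+r)^2 + D_3/(1+r)^3 + TV/(1+r)^3
    = 1085.00928 + 1090.04179 + 1095.09764 + 23498.97018 = 26769.11888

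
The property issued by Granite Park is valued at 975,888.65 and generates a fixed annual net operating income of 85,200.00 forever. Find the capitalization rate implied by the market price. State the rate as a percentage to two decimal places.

8.73%

P = C/r ⇒ r = C/P = 85,200.00/975,888.65 = 0.087305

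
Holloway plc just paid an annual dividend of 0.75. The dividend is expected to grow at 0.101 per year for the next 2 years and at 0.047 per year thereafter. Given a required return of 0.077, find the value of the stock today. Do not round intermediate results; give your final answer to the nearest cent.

28.91

D_1 = 0.82575
D_2 = 0.90915
Terminal value at year 2: TV = D_2×(1+g_2)/(r−g_2) = 0.95188/0.03 = 31.72936
P_0 = D_1/(1+r)^1 + D_2/(1+r)^2 + TV/(1+r)^2
    = 0.76671 + 0.78380 + 27.35457 = 28.90508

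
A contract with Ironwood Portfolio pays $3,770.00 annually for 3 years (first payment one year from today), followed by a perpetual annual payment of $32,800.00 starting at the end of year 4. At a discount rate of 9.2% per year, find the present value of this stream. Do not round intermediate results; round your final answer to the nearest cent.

PV of 3-year annuity: $3,770.00 × [1 − (1+0.092)^−3] / 0.092 = 9509.06774
Perpetuity value at year 3: $32,800.00 / 0.092 = 356521.73913
PV of perpetuity: 356521.73913 / (1+0.092)^3 = 273790.32750
Total PV = 9509.06774 + 273790.32750 = 283299.39524

$283299.40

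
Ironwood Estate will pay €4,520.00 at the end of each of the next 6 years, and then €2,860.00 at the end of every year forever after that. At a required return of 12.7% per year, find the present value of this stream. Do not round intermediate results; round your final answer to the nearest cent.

€29211.43

PV of 6-year annuity: €4,520.00 × [1 − (1+0.127)^−6] / 0.127 = 18220.89518
Perpetuity value at year 6: €2,860.00 / 0.127 = 22519.68504
PV of perpetuity: 22519.68504 / (1+0.127)^6 = 10990.53455
Total PV = 18220.89518 + 10990.53455 = 29211.42973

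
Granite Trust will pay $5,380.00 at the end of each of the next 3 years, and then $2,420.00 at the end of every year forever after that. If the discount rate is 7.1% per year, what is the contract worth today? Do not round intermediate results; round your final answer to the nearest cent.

$41838.31

PV of 3-year annuity: $5,380.00 × [1 − (1+0.071)^−3] / 0.071 = 14093.06439
Perpetuity value at year 3: $2,420.00 / 0.071 = 34084.50704
PV of perpetuity: 34084.50704 / (1+0.071)^3 = 27745.24760
Total PV = 14093.06439 + 27745.24760 = 41838.31199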